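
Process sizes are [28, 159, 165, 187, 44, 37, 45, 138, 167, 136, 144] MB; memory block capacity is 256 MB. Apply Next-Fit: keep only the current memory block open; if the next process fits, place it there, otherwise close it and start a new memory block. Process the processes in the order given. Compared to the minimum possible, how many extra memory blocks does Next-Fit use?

0

Next-Fit: [28,159] [165] [187,44] [37,45,138] [167] [136] [144] → 7 memory blocks.
7 processes exceed 128 MB (half the capacity), and no two of those can share a memory block, so at least 7 memory blocks are needed.
So 7 is already optimal.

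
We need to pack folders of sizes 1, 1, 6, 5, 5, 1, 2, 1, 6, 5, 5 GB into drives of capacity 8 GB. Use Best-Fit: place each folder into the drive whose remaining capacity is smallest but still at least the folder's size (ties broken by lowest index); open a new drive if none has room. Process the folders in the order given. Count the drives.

drive 1: place 1 GB, 7 GB left
drive 1: place 1 GB, 6 GB left
drive 1: place 6 GB, 0 GB left
drive 2: place 5 GB, 3 GB left
drive 3: place 5 GB, 3 GB left
drive 2: place 1 GB, 2 GB left
drive 2: place 2 GB, 0 GB left
drive 3: place 1 GB, 2 GB left
drive 4: place 6 GB, 2 GB left
drive 5: place 5 GB, 3 GB left
drive 6: place 5 GB, 3 GB left
Final drives: [1,1,6] [5,1,2] [5,1] [6] [5] [5].

6 drives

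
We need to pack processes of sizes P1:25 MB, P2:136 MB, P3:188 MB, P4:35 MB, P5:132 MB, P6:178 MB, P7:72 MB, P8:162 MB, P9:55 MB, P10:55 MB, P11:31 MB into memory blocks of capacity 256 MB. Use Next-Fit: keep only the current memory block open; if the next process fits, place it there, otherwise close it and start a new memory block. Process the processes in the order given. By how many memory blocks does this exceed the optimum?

Next-Fit: [25,136] [188,35] [132] [178,72] [162,55] [55,31] → 6 memory blocks.
Total size 1069 MB; any packing needs at least ⌈1069/256⌉ = 5 memory blocks.
An optimal packing achieves that bound: [188,55] [178,72] [162,55,35] [136,31,25] [132] → 5 memory blocks.
Excess: 6 − 5 = 1.

1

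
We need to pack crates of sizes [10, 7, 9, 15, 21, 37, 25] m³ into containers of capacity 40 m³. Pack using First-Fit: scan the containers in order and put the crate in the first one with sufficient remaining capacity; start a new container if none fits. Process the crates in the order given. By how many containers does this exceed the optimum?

0

First-Fit: [10,7,9] [15,21] [37] [25] → 4 containers.
Total size 124 m³; any packing needs at least ⌈124/40⌉ = 4 containers.
So 4 is already optimal.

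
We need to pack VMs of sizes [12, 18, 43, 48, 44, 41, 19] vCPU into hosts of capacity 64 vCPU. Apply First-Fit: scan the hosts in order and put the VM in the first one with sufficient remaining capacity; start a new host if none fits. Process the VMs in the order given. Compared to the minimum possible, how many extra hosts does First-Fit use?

1

First-Fit: [12,18,19] [43] [48] [44] [41] → 5 hosts.
Total size 225 vCPU; any packing needs at least ⌈225/64⌉ = 4 hosts.
An optimal packing achieves that bound: [48,12] [44,19] [43,18] [41] → 4 hosts.
Excess: 5 − 4 = 1.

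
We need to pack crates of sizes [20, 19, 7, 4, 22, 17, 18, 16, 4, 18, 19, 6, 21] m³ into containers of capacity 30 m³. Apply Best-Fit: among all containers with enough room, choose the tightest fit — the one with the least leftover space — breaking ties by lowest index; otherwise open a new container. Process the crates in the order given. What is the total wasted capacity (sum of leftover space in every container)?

79

container 1: place 20 m³, 10 m³ left
container 2: place 19 m³, 11 m³ left
container 1: place 7 m³, 3 m³ left
container 2: place 4 m³, 7 m³ left
container 3: place 22 m³, 8 m³ left
container 4: place 17 m³, 13 m³ left
container 5: place 18 m³, 12 m³ left
container 6: place 16 m³, 14 m³ left
container 2: place 4 m³, 3 m³ left
container 7: place 18 m³, 12 m³ left
container 8: place 19 m³, 11 m³ left
container 3: place 6 m³, 2 m³ left
container 9: place 21 m³, 9 m³ left
9 containers × 30 m³ = 270 m³; used 191 m³; unused 79 m³.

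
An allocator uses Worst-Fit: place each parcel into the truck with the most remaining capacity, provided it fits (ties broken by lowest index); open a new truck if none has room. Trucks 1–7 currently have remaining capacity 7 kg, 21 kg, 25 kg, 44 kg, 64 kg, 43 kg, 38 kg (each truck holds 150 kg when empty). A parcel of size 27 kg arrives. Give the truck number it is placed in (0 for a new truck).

5

Trucks with room: truck 4 (44 kg), truck 5 (64 kg), truck 6 (43 kg), truck 7 (38 kg).
Most room is truck 5 with 64 kg free.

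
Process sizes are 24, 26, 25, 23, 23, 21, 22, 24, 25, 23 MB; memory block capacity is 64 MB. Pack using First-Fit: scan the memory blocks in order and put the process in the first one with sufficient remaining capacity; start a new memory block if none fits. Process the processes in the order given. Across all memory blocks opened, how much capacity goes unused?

memory block 1: place 24 MB, 40 MB left
memory block 1: place 26 MB, 14 MB left
memory block 2: place 25 MB, 39 MB left
memory block 2: place 23 MB, 16 MB left
memory block 3: place 23 MB, 41 MB left
memory block 3: place 21 MB, 20 MB left
memory block 4: place 22 MB, 42 MB left
memory block 4: place 24 MB, 18 MB left
memory block 5: place 25 MB, 39 MB left
memory block 5: place 23 MB, 16 MB left
5 memory blocks × 64 MB = 320 MB; used 236 MB; unused 84 MB.

84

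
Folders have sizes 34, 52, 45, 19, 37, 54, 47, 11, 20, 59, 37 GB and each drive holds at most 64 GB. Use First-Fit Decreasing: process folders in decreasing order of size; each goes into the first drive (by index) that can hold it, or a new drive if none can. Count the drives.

Sorted descending: 59, 54, 52, 47, 45, 37, 37, 34, 20, 19, 11.
59 GB → drive 1 (remaining 5 GB)
54 GB → drive 2 (remaining 10 GB)
52 GB → drive 3 (remaining 12 GB)
47 GB → drive 4 (remaining 17 GB)
45 GB → drive 5 (remaining 19 GB)
37 GB → drive 6 (remaining 27 GB)
37 GB → drive 7 (remaining 27 GB)
34 GB → drive 8 (remaining 30 GB)
20 GB → drive 6 (remaining 7 GB)
19 GB → drive 5 (remaining 0 GB)
11 GB → drive 3 (remaining 1 GB)
Final drives: [59] [54] [52,11] [47] [45,19] [37,20] [37] [34].

8 drives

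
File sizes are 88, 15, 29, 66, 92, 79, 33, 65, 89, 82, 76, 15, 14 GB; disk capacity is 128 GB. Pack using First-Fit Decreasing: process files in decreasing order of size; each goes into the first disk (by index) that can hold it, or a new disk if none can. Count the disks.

8

Sorted descending: 92, 89, 88, 82, 79, 76, 66, 65, 33, 29, 15, 15, 14.
disk 1: place 92 GB, 36 GB left
disk 2: place 89 GB, 39 GB left
disk 3: place 88 GB, 40 GB left
disk 4: place 82 GB, 46 GB left
disk 5: place 79 GB, 49 GB left
disk 6: place 76 GB, 52 GB left
disk 7: place 66 GB, 62 GB left
disk 8: place 65 GB, 63 GB left
disk 1: place 33 GB, 3 GB left
disk 2: place 29 GB, 10 GB left
disk 3: place 15 GB, 25 GB left
disk 3: place 15 GB, 10 GB left
disk 4: place 14 GB, 32 GB left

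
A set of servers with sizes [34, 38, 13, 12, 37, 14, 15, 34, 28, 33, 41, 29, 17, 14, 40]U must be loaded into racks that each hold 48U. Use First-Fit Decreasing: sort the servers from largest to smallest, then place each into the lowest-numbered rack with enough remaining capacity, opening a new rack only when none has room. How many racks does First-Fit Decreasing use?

Sorted descending: 41, 40, 38, 37, 34, 34, 33, 29, 28, 17, 15, 14, 14, 13, 12.
Put 41U in rack 1; 7U remain.
Put 40U in rack 2; 8U remain.
Put 38U in rack 3; 10U remain.
Put 37U in rack 4; 11U remain.
Put 34U in rack 5; 14U remain.
Put 34U in rack 6; 14U remain.
Put 33U in rack 7; 15U remain.
Put 29U in rack 8; 19U remain.
Put 28U in rack 9; 20U remain.
Put 17U in rack 8; 2U remain.
Put 15U in rack 7; 0U remain.
Put 14U in rack 5; 0U remain.
Put 14U in rack 6; 0U remain.
Put 13U in rack 9; 7U remain.
Put 12U in rack 10; 36U remain.
Final racks: [41] [40] [38] [37] [34,14] [34,14] [33,15] [29,17] [28,13] [12].

10 racks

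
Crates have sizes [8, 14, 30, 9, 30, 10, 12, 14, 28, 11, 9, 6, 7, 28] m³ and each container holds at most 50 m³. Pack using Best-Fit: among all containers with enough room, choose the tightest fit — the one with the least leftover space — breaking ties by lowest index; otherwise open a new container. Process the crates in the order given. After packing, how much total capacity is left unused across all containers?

34

Put 8 m³ in container 1; 42 m³ remain.
Put 14 m³ in container 1; 28 m³ remain.
Put 30 m³ in container 2; 20 m³ remain.
Put 9 m³ in container 2; 11 m³ remain.
Put 30 m³ in container 3; 20 m³ remain.
Put 10 m³ in container 2; 1 m³ remain.
Put 12 m³ in container 3; 8 m³ remain.
Put 14 m³ in container 1; 14 m³ remain.
Put 28 m³ in container 4; 22 m³ remain.
Put 11 m³ in container 1; 3 m³ remain.
Put 9 m³ in container 4; 13 m³ remain.
Put 6 m³ in container 3; 2 m³ remain.
Put 7 m³ in container 4; 6 m³ remain.
Put 28 m³ in container 5; 22 m³ remain.
5 containers × 50 m³ = 250 m³; used 216 m³; unused 34 m³.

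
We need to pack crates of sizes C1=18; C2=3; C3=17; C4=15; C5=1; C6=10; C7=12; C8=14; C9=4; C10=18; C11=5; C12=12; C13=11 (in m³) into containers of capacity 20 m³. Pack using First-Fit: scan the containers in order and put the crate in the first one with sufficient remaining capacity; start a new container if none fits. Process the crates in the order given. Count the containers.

C1 (18 m³) → container 1 (remaining 2 m³)
C2 (3 m³) → container 2 (remaining 17 m³)
C3 (17 m³) → container 2 (remaining 0 m³)
C4 (15 m³) → container 3 (remaining 5 m³)
C5 (1 m³) → container 1 (remaining 1 m³)
C6 (10 m³) → container 4 (remaining 10 m³)
C7 (12 m³) → container 5 (remaining 8 m³)
C8 (14 m³) → container 6 (remaining 6 m³)
C9 (4 m³) → container 3 (remaining 1 m³)
C10 (18 m³) → container 7 (remaining 2 m³)
C11 (5 m³) → container 4 (remaining 5 m³)
C12 (12 m³) → container 8 (remaining 8 m³)
C13 (11 m³) → container 9 (remaining 9 m³)

9 containers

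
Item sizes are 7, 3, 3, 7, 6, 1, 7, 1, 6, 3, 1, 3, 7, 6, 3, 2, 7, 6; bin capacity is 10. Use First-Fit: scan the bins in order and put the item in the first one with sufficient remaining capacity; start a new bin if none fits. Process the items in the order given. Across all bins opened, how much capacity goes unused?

7 → bin 1 (remaining 3)
3 → bin 1 (remaining 0)
3 → bin 2 (remaining 7)
7 → bin 2 (remaining 0)
6 → bin 3 (remaining 4)
1 → bin 3 (remaining 3)
7 → bin 4 (remaining 3)
1 → bin 3 (remaining 2)
6 → bin 5 (remaining 4)
3 → bin 4 (remaining 0)
1 → bin 3 (remaining 1)
3 → bin 5 (remaining 1)
7 → bin 6 (remaining 3)
6 → bin 7 (remaining 4)
3 → bin 6 (remaining 0)
2 → bin 7 (remaining 2)
7 → bin 8 (remaining 3)
6 → bin 9 (remaining 4)
9 bins × 10 = 90; used 79; unused 11.

11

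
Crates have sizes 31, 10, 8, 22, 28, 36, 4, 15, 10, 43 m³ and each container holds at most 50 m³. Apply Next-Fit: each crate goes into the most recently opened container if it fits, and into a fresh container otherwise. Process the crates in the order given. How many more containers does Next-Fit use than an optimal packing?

0

Next-Fit: [31,10,8] [22,28] [36,4] [15,10] [43] → 5 containers.
Total size 207 m³; any packing needs at least ⌈207/50⌉ = 5 containers.
So 5 is already optimal.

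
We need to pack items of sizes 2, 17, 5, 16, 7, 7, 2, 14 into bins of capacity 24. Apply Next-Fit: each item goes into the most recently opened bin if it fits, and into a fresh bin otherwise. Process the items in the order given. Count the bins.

3

2 → bin 1 (remaining 22)
17 → bin 1 (remaining 5)
5 → bin 1 (remaining 0)
16 → bin 2 (remaining 8)
7 → bin 2 (remaining 1)
7 → bin 3 (remaining 17)
2 → bin 3 (remaining 15)
14 → bin 3 (remaining 1)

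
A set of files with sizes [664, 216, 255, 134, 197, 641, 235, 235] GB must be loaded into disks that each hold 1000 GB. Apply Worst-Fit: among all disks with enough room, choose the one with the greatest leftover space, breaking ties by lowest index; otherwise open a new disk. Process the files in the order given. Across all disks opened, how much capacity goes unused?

423

disk 1: place 664 GB, 336 GB left
disk 1: place 216 GB, 120 GB left
disk 2: place 255 GB, 745 GB left
disk 2: place 134 GB, 611 GB left
disk 2: place 197 GB, 414 GB left
disk 3: place 641 GB, 359 GB left
disk 2: place 235 GB, 179 GB left
disk 3: place 235 GB, 124 GB left
3 disks × 1000 GB = 3000 GB; used 2577 GB; unused 423 GB.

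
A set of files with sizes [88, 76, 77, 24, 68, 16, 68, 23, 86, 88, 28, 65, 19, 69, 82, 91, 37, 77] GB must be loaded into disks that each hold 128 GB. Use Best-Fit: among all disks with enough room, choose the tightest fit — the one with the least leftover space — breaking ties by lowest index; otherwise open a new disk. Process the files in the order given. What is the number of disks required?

12

Put 88 GB in disk 1; 40 GB remain.
Put 76 GB in disk 2; 52 GB remain.
Put 77 GB in disk 3; 51 GB remain.
Put 24 GB in disk 1; 16 GB remain.
Put 68 GB in disk 4; 60 GB remain.
Put 16 GB in disk 1; 0 GB remain.
Put 68 GB in disk 5; 60 GB remain.
Put 23 GB in disk 3; 28 GB remain.
Put 86 GB in disk 6; 42 GB remain.
Put 88 GB in disk 7; 40 GB remain.
Put 28 GB in disk 3; 0 GB remain.
Put 65 GB in disk 8; 63 GB remain.
Put 19 GB in disk 7; 21 GB remain.
Put 69 GB in disk 9; 59 GB remain.
Put 82 GB in disk 10; 46 GB remain.
Put 91 GB in disk 11; 37 GB remain.
Put 37 GB in disk 11; 0 GB remain.
Put 77 GB in disk 12; 51 GB remain.
Final disks: [88,24,16] [76] [77,23,28] [68] [68] [86] [88,19] [65] [69] [82] [91,37] [77].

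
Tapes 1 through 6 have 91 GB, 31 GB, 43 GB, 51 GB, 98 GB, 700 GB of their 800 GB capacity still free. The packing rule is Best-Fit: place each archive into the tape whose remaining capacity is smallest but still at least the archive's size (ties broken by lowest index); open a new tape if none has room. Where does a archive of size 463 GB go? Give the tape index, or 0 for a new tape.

6

Tapes with room: tape 6 (700 GB).
Tightest fit is tape 6 with 700 GB free.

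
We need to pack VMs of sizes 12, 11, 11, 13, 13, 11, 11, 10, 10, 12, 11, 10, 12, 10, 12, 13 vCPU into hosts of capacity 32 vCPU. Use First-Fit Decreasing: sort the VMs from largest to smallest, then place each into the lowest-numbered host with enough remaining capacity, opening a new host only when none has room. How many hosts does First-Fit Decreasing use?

7

Sorted descending: 13, 13, 13, 12, 12, 12, 12, 11, 11, 11, 11, 11, 10, 10, 10, 10.
13 vCPU → host 1 (remaining 19 vCPU)
13 vCPU → host 1 (remaining 6 vCPU)
13 vCPU → host 2 (remaining 19 vCPU)
12 vCPU → host 2 (remaining 7 vCPU)
12 vCPU → host 3 (remaining 20 vCPU)
12 vCPU → host 3 (remaining 8 vCPU)
12 vCPU → host 4 (remaining 20 vCPU)
11 vCPU → host 4 (remaining 9 vCPU)
11 vCPU → host 5 (remaining 21 vCPU)
11 vCPU → host 5 (remaining 10 vCPU)
11 vCPU → host 6 (remaining 21 vCPU)
11 vCPU → host 6 (remaining 10 vCPU)
10 vCPU → host 5 (remaining 0 vCPU)
10 vCPU → host 6 (remaining 0 vCPU)
10 vCPU → host 7 (remaining 22 vCPU)
10 vCPU → host 7 (remaining 12 vCPU)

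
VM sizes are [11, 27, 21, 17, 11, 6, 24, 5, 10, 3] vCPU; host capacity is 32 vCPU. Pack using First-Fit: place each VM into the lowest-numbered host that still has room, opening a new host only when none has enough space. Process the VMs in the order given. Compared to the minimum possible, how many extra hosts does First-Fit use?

0

First-Fit: [11,21] [27,5] [17,11,3] [6,24] [10] → 5 hosts.
Total size 135 vCPU; any packing needs at least ⌈135/32⌉ = 5 hosts.
So 5 is already optimal.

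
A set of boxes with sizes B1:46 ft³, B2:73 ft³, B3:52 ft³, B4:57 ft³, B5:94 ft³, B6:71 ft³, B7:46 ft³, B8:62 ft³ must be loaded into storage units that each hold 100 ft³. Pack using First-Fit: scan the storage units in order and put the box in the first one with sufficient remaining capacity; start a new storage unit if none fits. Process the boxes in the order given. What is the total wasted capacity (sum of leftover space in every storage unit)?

199

Put B1 (46 ft³) in storage unit 1; 54 ft³ remain.
Put B2 (73 ft³) in storage unit 2; 27 ft³ remain.
Put B3 (52 ft³) in storage unit 1; 2 ft³ remain.
Put B4 (57 ft³) in storage unit 3; 43 ft³ remain.
Put B5 (94 ft³) in storage unit 4; 6 ft³ remain.
Put B6 (71 ft³) in storage unit 5; 29 ft³ remain.
Put B7 (46 ft³) in storage unit 6; 54 ft³ remain.
Put B8 (62 ft³) in storage unit 7; 38 ft³ remain.
7 storage units × 100 ft³ = 700 ft³; used 501 ft³; unused 199 ft³.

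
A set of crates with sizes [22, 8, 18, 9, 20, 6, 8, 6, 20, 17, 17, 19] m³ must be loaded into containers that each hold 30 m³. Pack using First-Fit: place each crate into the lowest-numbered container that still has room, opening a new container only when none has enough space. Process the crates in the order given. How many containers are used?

8

22 m³ → container 1 (remaining 8 m³)
8 m³ → container 1 (remaining 0 m³)
18 m³ → container 2 (remaining 12 m³)
9 m³ → container 2 (remaining 3 m³)
20 m³ → container 3 (remaining 10 m³)
6 m³ → container 3 (remaining 4 m³)
8 m³ → container 4 (remaining 22 m³)
6 m³ → container 4 (remaining 16 m³)
20 m³ → container 5 (remaining 10 m³)
17 m³ → container 6 (remaining 13 m³)
17 m³ → container 7 (remaining 13 m³)
19 m³ → container 8 (remaining 11 m³)
Final containers: [22,8] [18,9] [20,6] [8,6] [20] [17] [17] [19].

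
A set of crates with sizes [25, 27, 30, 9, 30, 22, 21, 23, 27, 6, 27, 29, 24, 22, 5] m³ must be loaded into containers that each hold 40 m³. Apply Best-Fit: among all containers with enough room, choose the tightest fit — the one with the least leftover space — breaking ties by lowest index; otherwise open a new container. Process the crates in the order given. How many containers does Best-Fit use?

12

container 1: place 25 m³, 15 m³ left
container 2: place 27 m³, 13 m³ left
container 3: place 30 m³, 10 m³ left
container 3: place 9 m³, 1 m³ left
container 4: place 30 m³, 10 m³ left
container 5: place 22 m³, 18 m³ left
container 6: place 21 m³, 19 m³ left
container 7: place 23 m³, 17 m³ left
container 8: place 27 m³, 13 m³ left
container 4: place 6 m³, 4 m³ left
container 9: place 27 m³, 13 m³ left
container 10: place 29 m³, 11 m³ left
container 11: place 24 m³, 16 m³ left
container 12: place 22 m³, 18 m³ left
container 10: place 5 m³, 6 m³ left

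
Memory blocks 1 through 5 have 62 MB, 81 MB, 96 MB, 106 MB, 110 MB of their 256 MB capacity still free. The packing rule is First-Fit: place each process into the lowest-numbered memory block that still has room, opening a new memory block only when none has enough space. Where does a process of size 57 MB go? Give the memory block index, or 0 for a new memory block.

1

Memory blocks with room: memory block 1 (62 MB), memory block 2 (81 MB), memory block 3 (96 MB), memory block 4 (106 MB), memory block 5 (110 MB).
The first with room is memory block 1.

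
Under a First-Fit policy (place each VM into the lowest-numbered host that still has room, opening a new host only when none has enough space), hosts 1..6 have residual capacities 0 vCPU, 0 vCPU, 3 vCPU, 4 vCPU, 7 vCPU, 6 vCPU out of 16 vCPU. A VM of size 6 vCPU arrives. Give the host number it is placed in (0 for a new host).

Hosts with room: host 5 (7 vCPU), host 6 (6 vCPU).
The first with room is host 5.

5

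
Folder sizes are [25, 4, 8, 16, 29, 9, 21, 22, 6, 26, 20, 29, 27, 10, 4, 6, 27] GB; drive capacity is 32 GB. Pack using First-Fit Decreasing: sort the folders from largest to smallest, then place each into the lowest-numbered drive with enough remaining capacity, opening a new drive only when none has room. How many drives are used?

10

Sorted descending: 29, 29, 27, 27, 26, 25, 22, 21, 20, 16, 10, 9, 8, 6, 6, 4, 4.
drive 1: place 29 GB, 3 GB left
drive 2: place 29 GB, 3 GB left
drive 3: place 27 GB, 5 GB left
drive 4: place 27 GB, 5 GB left
drive 5: place 26 GB, 6 GB left
drive 6: place 25 GB, 7 GB left
drive 7: place 22 GB, 10 GB left
drive 8: place 21 GB, 11 GB left
drive 9: place 20 GB, 12 GB left
drive 10: place 16 GB, 16 GB left
drive 7: place 10 GB, 0 GB left
drive 8: place 9 GB, 2 GB left
drive 9: place 8 GB, 4 GB left
drive 5: place 6 GB, 0 GB left
drive 6: place 6 GB, 1 GB left
drive 3: place 4 GB, 1 GB left
drive 4: place 4 GB, 1 GB left
Final drives: [29] [29] [27,4] [27,4] [26,6] [25,6] [22,10] [21,9] [20,8] [16].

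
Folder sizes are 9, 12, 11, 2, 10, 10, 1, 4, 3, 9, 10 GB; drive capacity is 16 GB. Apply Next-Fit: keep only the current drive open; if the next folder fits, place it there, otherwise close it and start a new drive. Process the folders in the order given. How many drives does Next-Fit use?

7

Put 9 GB in drive 1; 7 GB remain.
Put 12 GB in drive 2; 4 GB remain.
Put 11 GB in drive 3; 5 GB remain.
Put 2 GB in drive 3; 3 GB remain.
Put 10 GB in drive 4; 6 GB remain.
Put 10 GB in drive 5; 6 GB remain.
Put 1 GB in drive 5; 5 GB remain.
Put 4 GB in drive 5; 1 GB remain.
Put 3 GB in drive 6; 13 GB remain.
Put 9 GB in drive 6; 4 GB remain.
Put 10 GB in drive 7; 6 GB remain.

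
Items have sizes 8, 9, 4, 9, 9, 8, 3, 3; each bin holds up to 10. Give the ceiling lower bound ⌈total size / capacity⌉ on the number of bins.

Total size = 8 + 9 + 4 + 9 + 9 + 8 + 3 + 3 = 53.
⌈53 / 10⌉ = 6.

6 bins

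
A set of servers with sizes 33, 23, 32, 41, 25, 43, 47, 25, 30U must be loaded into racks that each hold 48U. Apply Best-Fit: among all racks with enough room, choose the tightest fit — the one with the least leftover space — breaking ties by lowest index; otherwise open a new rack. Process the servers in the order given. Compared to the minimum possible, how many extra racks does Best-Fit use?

Best-Fit: [33] [23,25] [32] [41] [43] [47] [25] [30] → 8 racks.
8 servers exceed 24U (half the capacity), and no two of those can share a rack, so at least 8 racks are needed.
So 8 is already optimal.

0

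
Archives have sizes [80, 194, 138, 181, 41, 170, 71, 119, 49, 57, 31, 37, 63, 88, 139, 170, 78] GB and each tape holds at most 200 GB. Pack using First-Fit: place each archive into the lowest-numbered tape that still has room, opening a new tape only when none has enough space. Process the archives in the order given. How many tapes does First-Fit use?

10

tape 1: place 80 GB, 120 GB left
tape 2: place 194 GB, 6 GB left
tape 3: place 138 GB, 62 GB left
tape 4: place 181 GB, 19 GB left
tape 1: place 41 GB, 79 GB left
tape 5: place 170 GB, 30 GB left
tape 1: place 71 GB, 8 GB left
tape 6: place 119 GB, 81 GB left
tape 3: place 49 GB, 13 GB left
tape 6: place 57 GB, 24 GB left
tape 7: place 31 GB, 169 GB left
tape 7: place 37 GB, 132 GB left
tape 7: place 63 GB, 69 GB left
tape 8: place 88 GB, 112 GB left
tape 9: place 139 GB, 61 GB left
tape 10: place 170 GB, 30 GB left
tape 8: place 78 GB, 34 GB left
Final tapes: [80,41,71] [194] [138,49] [181] [170] [119,57] [31,37,63] [88,78] [139] [170].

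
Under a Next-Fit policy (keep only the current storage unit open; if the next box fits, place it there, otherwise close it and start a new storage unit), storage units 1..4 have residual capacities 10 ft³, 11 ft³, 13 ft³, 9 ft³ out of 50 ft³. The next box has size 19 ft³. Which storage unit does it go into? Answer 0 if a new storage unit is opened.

0

Next-Fit only looks at storage unit 4, which has 9 ft³ free.
19 ft³ does not fit, so a new storage unit is opened.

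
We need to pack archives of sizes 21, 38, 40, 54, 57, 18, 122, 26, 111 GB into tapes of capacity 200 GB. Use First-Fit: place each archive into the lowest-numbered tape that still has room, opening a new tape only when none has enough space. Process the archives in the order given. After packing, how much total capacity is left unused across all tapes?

113

Put 21 GB in tape 1; 179 GB remain.
Put 38 GB in tape 1; 141 GB remain.
Put 40 GB in tape 1; 101 GB remain.
Put 54 GB in tape 1; 47 GB remain.
Put 57 GB in tape 2; 143 GB remain.
Put 18 GB in tape 1; 29 GB remain.
Put 122 GB in tape 2; 21 GB remain.
Put 26 GB in tape 1; 3 GB remain.
Put 111 GB in tape 3; 89 GB remain.
3 tapes × 200 GB = 600 GB; used 487 GB; unused 113 GB.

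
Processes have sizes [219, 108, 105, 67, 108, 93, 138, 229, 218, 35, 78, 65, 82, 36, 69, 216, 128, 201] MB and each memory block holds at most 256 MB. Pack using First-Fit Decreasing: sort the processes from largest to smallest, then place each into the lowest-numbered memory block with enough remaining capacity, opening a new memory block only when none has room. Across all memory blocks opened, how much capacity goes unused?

Sorted descending: 229, 219, 218, 216, 201, 138, 128, 108, 108, 105, 93, 82, 78, 69, 67, 65, 36, 35.
229 MB → memory block 1 (remaining 27 MB)
219 MB → memory block 2 (remaining 37 MB)
218 MB → memory block 3 (remaining 38 MB)
216 MB → memory block 4 (remaining 40 MB)
201 MB → memory block 5 (remaining 55 MB)
138 MB → memory block 6 (remaining 118 MB)
128 MB → memory block 7 (remaining 128 MB)
108 MB → memory block 6 (remaining 10 MB)
108 MB → memory block 7 (remaining 20 MB)
105 MB → memory block 8 (remaining 151 MB)
93 MB → memory block 8 (remaining 58 MB)
82 MB → memory block 9 (remaining 174 MB)
78 MB → memory block 9 (remaining 96 MB)
69 MB → memory block 9 (remaining 27 MB)
67 MB → memory block 10 (remaining 189 MB)
65 MB → memory block 10 (remaining 124 MB)
36 MB → memory block 2 (remaining 1 MB)
35 MB → memory block 3 (remaining 3 MB)
10 memory blocks × 256 MB = 2560 MB; used 2195 MB; unused 365 MB.

365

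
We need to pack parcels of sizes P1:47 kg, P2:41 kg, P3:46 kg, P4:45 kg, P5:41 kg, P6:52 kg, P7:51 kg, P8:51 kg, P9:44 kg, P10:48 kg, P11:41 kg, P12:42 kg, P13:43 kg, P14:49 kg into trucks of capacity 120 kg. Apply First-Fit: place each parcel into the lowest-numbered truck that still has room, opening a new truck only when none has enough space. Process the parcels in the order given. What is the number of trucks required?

truck 1: place P1 (47 kg), 73 kg left
truck 1: place P2 (41 kg), 32 kg left
truck 2: place P3 (46 kg), 74 kg left
truck 2: place P4 (45 kg), 29 kg left
truck 3: place P5 (41 kg), 79 kg left
truck 3: place P6 (52 kg), 27 kg left
truck 4: place P7 (51 kg), 69 kg left
truck 4: place P8 (51 kg), 18 kg left
truck 5: place P9 (44 kg), 76 kg left
truck 5: place P10 (48 kg), 28 kg left
truck 6: place P11 (41 kg), 79 kg left
truck 6: place P12 (42 kg), 37 kg left
truck 7: place P13 (43 kg), 77 kg left
truck 7: place P14 (49 kg), 28 kg left

7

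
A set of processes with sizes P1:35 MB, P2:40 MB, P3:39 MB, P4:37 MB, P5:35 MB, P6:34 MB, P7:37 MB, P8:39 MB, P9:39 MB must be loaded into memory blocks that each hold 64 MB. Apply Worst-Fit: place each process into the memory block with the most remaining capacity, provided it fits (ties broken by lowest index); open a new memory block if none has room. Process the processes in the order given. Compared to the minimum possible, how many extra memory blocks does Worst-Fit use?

0

Worst-Fit: [35] [40] [39] [37] [35] [34] [37] [39] [39] → 9 memory blocks.
9 processes exceed 32 MB (half the capacity), and no two of those can share a memory block, so at least 9 memory blocks are needed.
So 9 is already optimal.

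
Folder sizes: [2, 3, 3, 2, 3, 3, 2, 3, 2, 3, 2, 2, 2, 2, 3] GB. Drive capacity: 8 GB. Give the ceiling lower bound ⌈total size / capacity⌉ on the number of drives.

5

Total size = 2 + 3 + 3 + 2 + 3 + 3 + 2 + 3 + 2 + 3 + 2 + 2 + 2 + 2 + 3 = 37 GB.
⌈37 / 8⌉ = 5.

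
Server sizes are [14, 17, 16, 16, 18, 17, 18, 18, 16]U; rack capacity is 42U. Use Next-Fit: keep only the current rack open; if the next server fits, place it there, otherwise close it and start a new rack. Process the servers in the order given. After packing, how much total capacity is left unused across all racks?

60

Put 14U in rack 1; 28U remain.
Put 17U in rack 1; 11U remain.
Put 16U in rack 2; 26U remain.
Put 16U in rack 2; 10U remain.
Put 18U in rack 3; 24U remain.
Put 17U in rack 3; 7U remain.
Put 18U in rack 4; 24U remain.
Put 18U in rack 4; 6U remain.
Put 16U in rack 5; 26U remain.
5 racks × 42U = 210U; used 150U; unused 60U.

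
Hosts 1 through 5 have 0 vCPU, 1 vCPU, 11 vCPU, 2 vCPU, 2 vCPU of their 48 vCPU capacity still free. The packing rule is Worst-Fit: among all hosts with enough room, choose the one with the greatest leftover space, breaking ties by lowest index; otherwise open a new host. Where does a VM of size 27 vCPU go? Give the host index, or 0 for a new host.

0

No host has ≥ 27 vCPU free, so a new host is opened.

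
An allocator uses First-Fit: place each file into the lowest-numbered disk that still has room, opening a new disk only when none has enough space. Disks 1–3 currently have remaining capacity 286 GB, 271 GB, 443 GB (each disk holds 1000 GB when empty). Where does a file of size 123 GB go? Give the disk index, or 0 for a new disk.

Disks with room: disk 1 (286 GB), disk 2 (271 GB), disk 3 (443 GB).
The first with room is disk 1.

1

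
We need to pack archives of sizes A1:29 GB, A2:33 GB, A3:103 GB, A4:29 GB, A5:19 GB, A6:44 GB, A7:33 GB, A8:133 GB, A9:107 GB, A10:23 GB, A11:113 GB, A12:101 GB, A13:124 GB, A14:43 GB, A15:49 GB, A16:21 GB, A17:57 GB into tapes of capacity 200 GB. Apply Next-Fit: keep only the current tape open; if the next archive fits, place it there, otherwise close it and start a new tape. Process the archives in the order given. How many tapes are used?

8 tapes

Put A1 (29 GB) in tape 1; 171 GB remain.
Put A2 (33 GB) in tape 1; 138 GB remain.
Put A3 (103 GB) in tape 1; 35 GB remain.
Put A4 (29 GB) in tape 1; 6 GB remain.
Put A5 (19 GB) in tape 2; 181 GB remain.
Put A6 (44 GB) in tape 2; 137 GB remain.
Put A7 (33 GB) in tape 2; 104 GB remain.
Put A8 (133 GB) in tape 3; 67 GB remain.
Put A9 (107 GB) in tape 4; 93 GB remain.
Put A10 (23 GB) in tape 4; 70 GB remain.
Put A11 (113 GB) in tape 5; 87 GB remain.
Put A12 (101 GB) in tape 6; 99 GB remain.
Put A13 (124 GB) in tape 7; 76 GB remain.
Put A14 (43 GB) in tape 7; 33 GB remain.
Put A15 (49 GB) in tape 8; 151 GB remain.
Put A16 (21 GB) in tape 8; 130 GB remain.
Put A17 (57 GB) in tape 8; 73 GB remain.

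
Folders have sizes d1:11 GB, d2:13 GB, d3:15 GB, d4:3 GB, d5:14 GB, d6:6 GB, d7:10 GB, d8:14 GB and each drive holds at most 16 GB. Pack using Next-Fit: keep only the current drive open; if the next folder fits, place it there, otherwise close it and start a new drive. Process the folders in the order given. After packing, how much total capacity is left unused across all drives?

drive 1: place d1 (11 GB), 5 GB left
drive 2: place d2 (13 GB), 3 GB left
drive 3: place d3 (15 GB), 1 GB left
drive 4: place d4 (3 GB), 13 GB left
drive 5: place d5 (14 GB), 2 GB left
drive 6: place d6 (6 GB), 10 GB left
drive 6: place d7 (10 GB), 0 GB left
drive 7: place d8 (14 GB), 2 GB left
7 drives × 16 GB = 112 GB; used 86 GB; unused 26 GB.

26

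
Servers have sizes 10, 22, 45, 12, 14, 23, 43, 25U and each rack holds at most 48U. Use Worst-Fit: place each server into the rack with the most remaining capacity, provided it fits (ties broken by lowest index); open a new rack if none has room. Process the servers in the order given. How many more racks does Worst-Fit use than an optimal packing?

Worst-Fit: [10,22,12] [45] [14,23] [43] [25] → 5 racks.
Total size 194U; any packing needs at least ⌈194/48⌉ = 5 racks.
So 5 is already optimal.

0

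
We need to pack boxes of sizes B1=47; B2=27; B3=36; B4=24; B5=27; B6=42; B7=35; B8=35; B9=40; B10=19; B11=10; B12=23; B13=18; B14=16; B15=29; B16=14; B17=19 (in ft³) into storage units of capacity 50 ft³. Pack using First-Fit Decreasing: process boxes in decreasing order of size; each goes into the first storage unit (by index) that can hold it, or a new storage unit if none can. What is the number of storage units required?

Sorted descending: 47, 42, 40, 36, 35, 35, 29, 27, 27, 24, 23, 19, 19, 18, 16, 14, 10.
storage unit 1: place 47 ft³, 3 ft³ left
storage unit 2: place 42 ft³, 8 ft³ left
storage unit 3: place 40 ft³, 10 ft³ left
storage unit 4: place 36 ft³, 14 ft³ left
storage unit 5: place 35 ft³, 15 ft³ left
storage unit 6: place 35 ft³, 15 ft³ left
storage unit 7: place 29 ft³, 21 ft³ left
storage unit 8: place 27 ft³, 23 ft³ left
storage unit 9: place 27 ft³, 23 ft³ left
storage unit 10: place 24 ft³, 26 ft³ left
storage unit 8: place 23 ft³, 0 ft³ left
storage unit 7: place 19 ft³, 2 ft³ left
storage unit 9: place 19 ft³, 4 ft³ left
storage unit 10: place 18 ft³, 8 ft³ left
storage unit 11: place 16 ft³, 34 ft³ left
storage unit 4: place 14 ft³, 0 ft³ left
storage unit 3: place 10 ft³, 0 ft³ left
Final storage units: [47] [42] [40,10] [36,14] [35] [35] [29,19] [27,23] [27,19] [24,18] [16].

11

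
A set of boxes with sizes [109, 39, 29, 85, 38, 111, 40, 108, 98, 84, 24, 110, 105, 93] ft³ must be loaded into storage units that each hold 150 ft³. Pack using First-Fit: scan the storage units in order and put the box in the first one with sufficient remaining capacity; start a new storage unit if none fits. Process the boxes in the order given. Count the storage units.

storage unit 1: place 109 ft³, 41 ft³ left
storage unit 1: place 39 ft³, 2 ft³ left
storage unit 2: place 29 ft³, 121 ft³ left
storage unit 2: place 85 ft³, 36 ft³ left
storage unit 3: place 38 ft³, 112 ft³ left
storage unit 3: place 111 ft³, 1 ft³ left
storage unit 4: place 40 ft³, 110 ft³ left
storage unit 4: place 108 ft³, 2 ft³ left
storage unit 5: place 98 ft³, 52 ft³ left
storage unit 6: place 84 ft³, 66 ft³ left
storage unit 2: place 24 ft³, 12 ft³ left
storage unit 7: place 110 ft³, 40 ft³ left
storage unit 8: place 105 ft³, 45 ft³ left
storage unit 9: place 93 ft³, 57 ft³ left

9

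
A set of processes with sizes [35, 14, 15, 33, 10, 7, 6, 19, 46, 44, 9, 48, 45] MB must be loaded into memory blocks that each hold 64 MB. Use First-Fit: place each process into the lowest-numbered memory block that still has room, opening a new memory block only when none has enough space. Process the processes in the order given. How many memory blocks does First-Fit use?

memory block 1: place 35 MB, 29 MB left
memory block 1: place 14 MB, 15 MB left
memory block 1: place 15 MB, 0 MB left
memory block 2: place 33 MB, 31 MB left
memory block 2: place 10 MB, 21 MB left
memory block 2: place 7 MB, 14 MB left
memory block 2: place 6 MB, 8 MB left
memory block 3: place 19 MB, 45 MB left
memory block 4: place 46 MB, 18 MB left
memory block 3: place 44 MB, 1 MB left
memory block 4: place 9 MB, 9 MB left
memory block 5: place 48 MB, 16 MB left
memory block 6: place 45 MB, 19 MB left
Final memory blocks: [35,14,15] [33,10,7,6] [19,44] [46,9] [48] [45].

6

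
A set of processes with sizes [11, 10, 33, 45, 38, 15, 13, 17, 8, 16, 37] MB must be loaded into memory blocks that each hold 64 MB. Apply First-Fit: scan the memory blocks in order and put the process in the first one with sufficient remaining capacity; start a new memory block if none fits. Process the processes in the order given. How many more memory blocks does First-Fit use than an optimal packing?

1

First-Fit: [11,10,33,8] [45,15] [38,13] [17,16] [37] → 5 memory blocks.
Total size 243 MB; any packing needs at least ⌈243/64⌉ = 4 memory blocks.
An optimal packing achieves that bound: [45,17] [38,16,10] [37,15,11] [33,13,8] → 4 memory blocks.
Excess: 5 − 4 = 1.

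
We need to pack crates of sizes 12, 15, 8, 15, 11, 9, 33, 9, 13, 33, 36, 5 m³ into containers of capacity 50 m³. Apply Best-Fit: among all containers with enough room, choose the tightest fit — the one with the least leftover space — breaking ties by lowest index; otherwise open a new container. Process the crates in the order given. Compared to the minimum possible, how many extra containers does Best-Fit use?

1

Best-Fit: [12,15,8,15] [11,9,13] [33,9,5] [33] [36] → 5 containers.
Total size 199 m³; any packing needs at least ⌈199/50⌉ = 4 containers.
An optimal packing achieves that bound: [36,13] [33,12,5] [33,9,8] [15,15,11,9] → 4 containers.
Excess: 5 − 4 = 1.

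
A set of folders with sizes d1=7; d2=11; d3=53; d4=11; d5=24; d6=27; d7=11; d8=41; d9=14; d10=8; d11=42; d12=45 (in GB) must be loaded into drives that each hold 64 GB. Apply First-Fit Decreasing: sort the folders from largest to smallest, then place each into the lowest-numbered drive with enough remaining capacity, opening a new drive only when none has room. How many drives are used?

Sorted descending: 53, 45, 42, 41, 27, 24, 14, 11, 11, 11, 8, 7.
Put 53 GB in drive 1; 11 GB remain.
Put 45 GB in drive 2; 19 GB remain.
Put 42 GB in drive 3; 22 GB remain.
Put 41 GB in drive 4; 23 GB remain.
Put 27 GB in drive 5; 37 GB remain.
Put 24 GB in drive 5; 13 GB remain.
Put 14 GB in drive 2; 5 GB remain.
Put 11 GB in drive 1; 0 GB remain.
Put 11 GB in drive 3; 11 GB remain.
Put 11 GB in drive 3; 0 GB remain.
Put 8 GB in drive 4; 15 GB remain.
Put 7 GB in drive 4; 8 GB remain.

5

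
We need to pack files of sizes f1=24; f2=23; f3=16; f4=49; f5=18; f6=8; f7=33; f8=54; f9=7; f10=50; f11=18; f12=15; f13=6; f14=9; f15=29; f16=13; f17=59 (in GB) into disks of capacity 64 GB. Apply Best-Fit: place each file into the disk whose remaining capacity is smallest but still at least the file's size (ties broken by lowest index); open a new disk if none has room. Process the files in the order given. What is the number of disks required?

7 disks

f1 (24 GB) → disk 1 (remaining 40 GB)
f2 (23 GB) → disk 1 (remaining 17 GB)
f3 (16 GB) → disk 1 (remaining 1 GB)
f4 (49 GB) → disk 2 (remaining 15 GB)
f5 (18 GB) → disk 3 (remaining 46 GB)
f6 (8 GB) → disk 2 (remaining 7 GB)
f7 (33 GB) → disk 3 (remaining 13 GB)
f8 (54 GB) → disk 4 (remaining 10 GB)
f9 (7 GB) → disk 2 (remaining 0 GB)
f10 (50 GB) → disk 5 (remaining 14 GB)
f11 (18 GB) → disk 6 (remaining 46 GB)
f12 (15 GB) → disk 6 (remaining 31 GB)
f13 (6 GB) → disk 4 (remaining 4 GB)
f14 (9 GB) → disk 3 (remaining 4 GB)
f15 (29 GB) → disk 6 (remaining 2 GB)
f16 (13 GB) → disk 5 (remaining 1 GB)
f17 (59 GB) → disk 7 (remaining 5 GB)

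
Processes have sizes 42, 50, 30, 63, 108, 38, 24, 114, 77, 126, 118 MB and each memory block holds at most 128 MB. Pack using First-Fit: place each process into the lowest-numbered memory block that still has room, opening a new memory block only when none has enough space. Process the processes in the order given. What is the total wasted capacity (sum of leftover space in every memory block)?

106

memory block 1: place 42 MB, 86 MB left
memory block 1: place 50 MB, 36 MB left
memory block 1: place 30 MB, 6 MB left
memory block 2: place 63 MB, 65 MB left
memory block 3: place 108 MB, 20 MB left
memory block 2: place 38 MB, 27 MB left
memory block 2: place 24 MB, 3 MB left
memory block 4: place 114 MB, 14 MB left
memory block 5: place 77 MB, 51 MB left
memory block 6: place 126 MB, 2 MB left
memory block 7: place 118 MB, 10 MB left
7 memory blocks × 128 MB = 896 MB; used 790 MB; unused 106 MB.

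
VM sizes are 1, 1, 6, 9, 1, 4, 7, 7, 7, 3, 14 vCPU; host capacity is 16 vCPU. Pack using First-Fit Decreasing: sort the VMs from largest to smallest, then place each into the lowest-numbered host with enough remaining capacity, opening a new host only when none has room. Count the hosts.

4

Sorted descending: 14, 9, 7, 7, 7, 6, 4, 3, 1, 1, 1.
14 vCPU → host 1 (remaining 2 vCPU)
9 vCPU → host 2 (remaining 7 vCPU)
7 vCPU → host 2 (remaining 0 vCPU)
7 vCPU → host 3 (remaining 9 vCPU)
7 vCPU → host 3 (remaining 2 vCPU)
6 vCPU → host 4 (remaining 10 vCPU)
4 vCPU → host 4 (remaining 6 vCPU)
3 vCPU → host 4 (remaining 3 vCPU)
1 vCPU → host 1 (remaining 1 vCPU)
1 vCPU → host 1 (remaining 0 vCPU)
1 vCPU → host 3 (remaining 1 vCPU)
Final hosts: [14,1,1] [9,7] [7,7,1] [6,4,3].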